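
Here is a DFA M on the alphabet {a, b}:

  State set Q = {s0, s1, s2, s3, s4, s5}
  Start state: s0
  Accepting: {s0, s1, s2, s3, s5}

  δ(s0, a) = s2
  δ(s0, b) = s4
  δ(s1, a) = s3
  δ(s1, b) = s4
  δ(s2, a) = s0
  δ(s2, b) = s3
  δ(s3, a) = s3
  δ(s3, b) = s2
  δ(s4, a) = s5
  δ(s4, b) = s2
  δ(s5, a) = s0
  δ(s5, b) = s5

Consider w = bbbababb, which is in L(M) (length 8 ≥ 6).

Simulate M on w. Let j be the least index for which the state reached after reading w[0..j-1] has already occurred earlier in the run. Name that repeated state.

s3

Run of M on w = b b b a b a b b:
  step 0: s0  (start)
  step 1: s4  (read b: s0→s4)
  step 2: s2  (read b: s4→s2)
  step 3: s3  (read b: s2→s3)
  step 4: s3  (read a: s3→s3)   ← first repeat (s3 seen earlier)
  step 5: s2  (read b: s3→s2)
  step 6: s0  (read a: s2→s0)
  step 7: s4  (read b: s0→s4)
  step 8: s2  (read b: s4→s2)

The earliest repeat is at step j = 4: M is in s3, which it already visited at step i = 3.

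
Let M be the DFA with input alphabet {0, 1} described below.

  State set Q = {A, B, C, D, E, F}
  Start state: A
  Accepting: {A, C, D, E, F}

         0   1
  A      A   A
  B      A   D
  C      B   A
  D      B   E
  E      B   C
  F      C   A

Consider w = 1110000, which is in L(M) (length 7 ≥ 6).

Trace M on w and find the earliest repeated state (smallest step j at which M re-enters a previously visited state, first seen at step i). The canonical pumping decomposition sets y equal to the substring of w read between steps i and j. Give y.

Run of M on w = 1 1 1 0 0 0 0:
  step 0: A  (start)
  step 1: A  (read 1: A→A)   ← first repeat (A seen earlier)
  step 2: A  (read 1: A→A)
  step 3: A  (read 1: A→A)
  step 4: A  (read 0: A→A)
  step 5: A  (read 0: A→A)
  step 6: A  (read 0: A→A)
  step 7: A  (read 0: A→A)

So i = 0, j = 1, giving x = w[0:0] = ε, y = w[0:1] = 1, z = w[1:7] = 110000.
Check: |xy| = 1 ≤ 6 and |y| = 1 ≥ 1. Reading y takes M from A back to A, so every xyⁱz is accepted.
Pumping length from the standard proof: p = 6 (the number of states). The repeated state found above gives |xy| = j ≤ 6 and |y| = j − i ≥ 1.

1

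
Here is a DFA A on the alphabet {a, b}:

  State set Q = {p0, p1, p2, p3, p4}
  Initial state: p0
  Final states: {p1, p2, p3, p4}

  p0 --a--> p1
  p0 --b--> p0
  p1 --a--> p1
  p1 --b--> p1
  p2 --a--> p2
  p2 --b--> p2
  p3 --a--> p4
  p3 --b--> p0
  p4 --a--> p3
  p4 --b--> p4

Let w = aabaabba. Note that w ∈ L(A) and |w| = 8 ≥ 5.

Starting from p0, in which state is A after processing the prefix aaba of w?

p1

Run of A on the first 4 characters of w = a a b a:
  step 0: p0  (start)
  step 1: p1  (read a: p0→p1)
  step 2: p1  (read a: p1→p1)
  step 3: p1  (read b: p1→p1)
  step 4: p1  (read a: p1→p1)

After reading 4 characters, A is in state p1.
(This kind of state-tracing is the core of the pumping-lemma construction: with 5 states, pigeonhole forces a repeat within the first 5 steps.)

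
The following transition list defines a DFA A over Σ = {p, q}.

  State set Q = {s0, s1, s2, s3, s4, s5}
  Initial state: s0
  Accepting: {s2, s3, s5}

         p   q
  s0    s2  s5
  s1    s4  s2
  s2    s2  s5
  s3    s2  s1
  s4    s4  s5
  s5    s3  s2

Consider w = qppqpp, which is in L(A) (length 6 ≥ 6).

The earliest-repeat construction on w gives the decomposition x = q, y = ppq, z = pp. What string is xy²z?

xy^2z = q·ppq·ppq·pp = qppqppqpp.
Reading y = ppq takes A from s5 back to s5, so after x·y·y the machine is still in s5, and z then leads to the accepting state s2. Hence qppqppqpp ∈ L(A).

qppqppqpp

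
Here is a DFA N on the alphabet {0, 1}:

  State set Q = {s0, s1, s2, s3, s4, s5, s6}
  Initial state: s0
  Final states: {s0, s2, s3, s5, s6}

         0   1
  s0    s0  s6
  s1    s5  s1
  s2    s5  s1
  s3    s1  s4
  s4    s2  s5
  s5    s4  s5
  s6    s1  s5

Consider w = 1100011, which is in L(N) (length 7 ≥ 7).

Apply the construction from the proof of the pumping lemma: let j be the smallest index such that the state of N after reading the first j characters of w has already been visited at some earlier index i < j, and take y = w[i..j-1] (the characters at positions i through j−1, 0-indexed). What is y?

000

Run of N on w = 1 1 0 0 0 1 1:
  step 0: s0  (start)
  step 1: s6  (read 1: s0→s6)
  step 2: s5  (read 1: s6→s5)
  step 3: s4  (read 0: s5→s4)
  step 4: s2  (read 0: s4→s2)
  step 5: s5  (read 0: s2→s5)   ← first repeat (s5 seen earlier)
  step 6: s5  (read 1: s5→s5)
  step 7: s5  (read 1: s5→s5)

So i = 2, j = 5, giving x = w[0:2] = 11, y = w[2:5] = 000, z = w[5:7] = 11.
Check: |xy| = 5 ≤ 7 and |y| = 3 ≥ 1. Reading y takes N from s5 back to s5, so every xyⁱz is accepted.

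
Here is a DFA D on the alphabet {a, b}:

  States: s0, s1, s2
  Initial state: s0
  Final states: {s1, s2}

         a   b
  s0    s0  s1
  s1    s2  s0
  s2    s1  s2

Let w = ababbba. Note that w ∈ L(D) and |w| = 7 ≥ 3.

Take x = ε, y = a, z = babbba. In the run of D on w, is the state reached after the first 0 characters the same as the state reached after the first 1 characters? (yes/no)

Run of D on the first 1 characters of w = a:
  step 0: s0  (start)
  step 1: s0  (read a: s0→s0)

After x (step 0): s0. After xy (step 1): s0.
They match, so y = a drives D around a cycle from s0 back to itself; pumping y any number of times keeps D in s0 before reading z, and xyⁱz ∈ L(D) for every i ≥ 0.

yes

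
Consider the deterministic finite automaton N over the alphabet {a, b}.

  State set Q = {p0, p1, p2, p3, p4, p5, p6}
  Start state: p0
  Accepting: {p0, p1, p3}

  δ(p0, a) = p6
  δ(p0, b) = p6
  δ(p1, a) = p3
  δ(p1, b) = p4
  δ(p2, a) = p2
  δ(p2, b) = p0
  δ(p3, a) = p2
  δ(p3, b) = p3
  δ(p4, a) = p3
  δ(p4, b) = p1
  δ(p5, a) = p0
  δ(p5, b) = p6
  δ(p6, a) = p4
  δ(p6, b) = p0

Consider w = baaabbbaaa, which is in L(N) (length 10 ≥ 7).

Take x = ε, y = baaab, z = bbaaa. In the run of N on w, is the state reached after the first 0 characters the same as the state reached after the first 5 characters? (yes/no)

yes

Run of N on the first 5 characters of w = b a a a b:
  step 0: p0  (start)
  step 1: p6  (read b: p0→p6)
  step 2: p4  (read a: p6→p4)
  step 3: p3  (read a: p4→p3)
  step 4: p2  (read a: p3→p2)
  step 5: p0  (read b: p2→p0)

After x (step 0): p0. After xy (step 5): p0.
They match, so y = baaab drives N around a cycle from p0 back to itself; pumping y any number of times keeps N in p0 before reading z, and xyⁱz ∈ L(N) for every i ≥ 0.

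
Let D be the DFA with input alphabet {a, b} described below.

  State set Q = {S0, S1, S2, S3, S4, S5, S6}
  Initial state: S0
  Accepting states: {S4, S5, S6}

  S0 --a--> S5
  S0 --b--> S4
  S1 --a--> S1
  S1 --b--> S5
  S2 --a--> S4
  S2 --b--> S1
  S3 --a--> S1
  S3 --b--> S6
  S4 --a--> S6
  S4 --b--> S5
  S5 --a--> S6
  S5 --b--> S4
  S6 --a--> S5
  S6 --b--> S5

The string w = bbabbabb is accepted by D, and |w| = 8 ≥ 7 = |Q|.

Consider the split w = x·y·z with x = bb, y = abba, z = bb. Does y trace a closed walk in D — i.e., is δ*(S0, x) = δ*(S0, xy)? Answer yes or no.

State sequence: S0 -b-> S4 -b-> S5 -a-> S6 -b-> S5 -b-> S4 -a-> S6

After x (step 2): S5. After xy (step 6): S6.
They differ (S5 ≠ S6), so y is not a cycle from the state after x; this split is not the one the pumping-lemma construction produces, and pumping y need not keep the string in L(D).

no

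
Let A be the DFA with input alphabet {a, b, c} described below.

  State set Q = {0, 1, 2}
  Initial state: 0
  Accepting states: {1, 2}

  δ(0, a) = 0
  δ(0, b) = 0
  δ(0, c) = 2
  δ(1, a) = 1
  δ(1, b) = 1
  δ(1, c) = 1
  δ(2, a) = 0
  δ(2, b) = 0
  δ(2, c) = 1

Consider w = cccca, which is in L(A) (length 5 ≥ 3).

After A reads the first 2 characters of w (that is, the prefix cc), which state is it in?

1

Run of A on the first 2 characters of w = c c:
  step 0: 0  (start)
  step 1: 2  (read c: 0→2)
  step 2: 1  (read c: 2→1)

After reading 2 characters, A is in state 1.
(This kind of state-tracing is the core of the pumping-lemma construction: with 3 states, pigeonhole forces a repeat within the first 3 steps.)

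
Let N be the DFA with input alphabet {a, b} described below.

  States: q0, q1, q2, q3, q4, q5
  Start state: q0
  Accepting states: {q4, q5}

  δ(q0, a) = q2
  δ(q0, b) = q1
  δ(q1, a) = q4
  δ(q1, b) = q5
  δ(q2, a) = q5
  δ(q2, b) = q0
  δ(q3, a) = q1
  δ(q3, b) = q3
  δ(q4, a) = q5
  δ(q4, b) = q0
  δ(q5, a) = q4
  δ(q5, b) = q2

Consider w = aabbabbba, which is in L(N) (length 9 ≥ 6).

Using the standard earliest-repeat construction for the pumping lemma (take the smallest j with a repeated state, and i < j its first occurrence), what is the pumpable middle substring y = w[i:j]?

Run of N on w = a a b b a b b b a:
  step 0: q0  (start)
  step 1: q2  (read a: q0→q2)
  step 2: q5  (read a: q2→q5)
  step 3: q2  (read b: q5→q2)   ← first repeat (q2 seen earlier)
  step 4: q0  (read b: q2→q0)
  step 5: q2  (read a: q0→q2)
  step 6: q0  (read b: q2→q0)
  step 7: q1  (read b: q0→q1)
  step 8: q5  (read b: q1→q5)
  step 9: q4  (read a: q5→q4)

So i = 1, j = 3, giving x = w[0:1] = a, y = w[1:3] = ab, z = w[3:9] = babbba.
Check: |xy| = 3 ≤ 6 and |y| = 2 ≥ 1. Reading y takes N from q2 back to q2, so every xyⁱz is accepted.

ab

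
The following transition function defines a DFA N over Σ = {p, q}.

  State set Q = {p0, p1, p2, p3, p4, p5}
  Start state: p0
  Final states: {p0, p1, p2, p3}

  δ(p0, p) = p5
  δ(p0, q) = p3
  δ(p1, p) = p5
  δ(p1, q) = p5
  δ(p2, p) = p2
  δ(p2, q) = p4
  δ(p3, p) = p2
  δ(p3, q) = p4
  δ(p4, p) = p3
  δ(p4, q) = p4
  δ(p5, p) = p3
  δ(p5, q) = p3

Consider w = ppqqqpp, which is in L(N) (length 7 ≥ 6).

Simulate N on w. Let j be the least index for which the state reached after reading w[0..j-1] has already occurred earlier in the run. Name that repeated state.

p4

State sequence: p0 -p-> p5 -p-> p3 -q-> p4 -q-> p4 -q-> p4 -p-> p3 -p-> p2
First repeat at step 4: p4 was already visited.

The earliest repeat is at step j = 4: N is in p4, which it already visited at step i = 3.
Pumping length from the standard proof: p = 6 (the number of states). The repeated state found above gives |xy| = j ≤ 6 and |y| = j − i ≥ 1.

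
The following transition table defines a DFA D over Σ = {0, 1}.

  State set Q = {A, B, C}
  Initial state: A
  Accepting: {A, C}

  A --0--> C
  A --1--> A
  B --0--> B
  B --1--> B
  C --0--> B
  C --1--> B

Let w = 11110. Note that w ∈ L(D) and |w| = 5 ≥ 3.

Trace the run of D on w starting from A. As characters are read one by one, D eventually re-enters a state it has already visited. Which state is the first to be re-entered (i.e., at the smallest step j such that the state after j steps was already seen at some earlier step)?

A

Run of D on w = 1 1 1 1 0:
  step 0: A  (start)
  step 1: A  (read 1: A→A)   ← first repeat (A seen earlier)
  step 2: A  (read 1: A→A)
  step 3: A  (read 1: A→A)
  step 4: A  (read 1: A→A)
  step 5: C  (read 0: A→C)

The earliest repeat is at step j = 1: D is in A, which it already visited at step i = 0.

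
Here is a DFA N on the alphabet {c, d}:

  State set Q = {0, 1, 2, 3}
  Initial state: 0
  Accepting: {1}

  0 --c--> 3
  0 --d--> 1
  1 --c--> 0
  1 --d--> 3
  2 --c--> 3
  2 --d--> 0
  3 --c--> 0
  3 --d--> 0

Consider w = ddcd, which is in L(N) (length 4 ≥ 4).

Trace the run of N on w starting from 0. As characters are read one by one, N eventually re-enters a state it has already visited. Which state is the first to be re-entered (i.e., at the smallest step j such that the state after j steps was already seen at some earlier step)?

Run of N on w = d d c d:
  step 0: 0  (start)
  step 1: 1  (read d: 0→1)
  step 2: 3  (read d: 1→3)
  step 3: 0  (read c: 3→0)   ← first repeat (0 seen earlier)
  step 4: 1  (read d: 0→1)

The earliest repeat is at step j = 3: N is in 0, which it already visited at step i = 0.
Pumping length from the standard proof: p = 4 (the number of states). The repeated state found above gives |xy| = j ≤ 4 and |y| = j − i ≥ 1.

0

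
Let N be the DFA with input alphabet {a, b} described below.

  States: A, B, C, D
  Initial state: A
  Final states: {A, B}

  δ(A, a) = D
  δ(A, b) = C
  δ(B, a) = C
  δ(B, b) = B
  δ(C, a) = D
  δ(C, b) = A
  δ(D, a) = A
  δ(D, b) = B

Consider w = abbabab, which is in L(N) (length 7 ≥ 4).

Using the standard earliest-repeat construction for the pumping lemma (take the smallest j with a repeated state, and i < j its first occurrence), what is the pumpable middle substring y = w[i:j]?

State sequence: A -a-> D -b-> B -b-> B -a-> C -b-> A -a-> D -b-> B
First repeat at step 3: B was already visited.

So i = 2, j = 3, giving x = w[0:2] = ab, y = w[2:3] = b, z = w[3:7] = abab.
Check: |xy| = 3 ≤ 4 and |y| = 1 ≥ 1. Reading y takes N from B back to B, so every xyⁱz is accepted.

b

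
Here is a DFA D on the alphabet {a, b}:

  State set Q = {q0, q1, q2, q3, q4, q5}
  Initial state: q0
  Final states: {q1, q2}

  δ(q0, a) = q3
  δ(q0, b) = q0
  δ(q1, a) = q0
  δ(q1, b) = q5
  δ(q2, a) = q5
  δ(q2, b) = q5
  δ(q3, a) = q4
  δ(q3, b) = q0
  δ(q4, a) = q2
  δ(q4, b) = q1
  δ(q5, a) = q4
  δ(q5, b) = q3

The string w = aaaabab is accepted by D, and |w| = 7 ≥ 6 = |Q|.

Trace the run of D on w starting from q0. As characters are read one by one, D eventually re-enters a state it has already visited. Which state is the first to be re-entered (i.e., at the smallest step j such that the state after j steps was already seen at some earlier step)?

State sequence: q0 -a-> q3 -a-> q4 -a-> q2 -a-> q5 -b-> q3 -a-> q4 -b-> q1
First repeat at step 5: q3 was already visited.

The earliest repeat is at step j = 5: D is in q3, which it already visited at step i = 1.

q3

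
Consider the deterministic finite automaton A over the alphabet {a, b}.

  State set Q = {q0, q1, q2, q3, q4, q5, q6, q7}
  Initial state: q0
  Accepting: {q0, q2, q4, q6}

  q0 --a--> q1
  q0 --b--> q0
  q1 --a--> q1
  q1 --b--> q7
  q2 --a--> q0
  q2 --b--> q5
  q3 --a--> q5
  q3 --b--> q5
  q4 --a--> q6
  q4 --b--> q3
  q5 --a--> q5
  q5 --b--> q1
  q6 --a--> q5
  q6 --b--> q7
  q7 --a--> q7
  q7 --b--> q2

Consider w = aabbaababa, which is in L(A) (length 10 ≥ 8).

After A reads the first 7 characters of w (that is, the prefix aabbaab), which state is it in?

q7

State sequence: q0 -a-> q1 -a-> q1 -b-> q7 -b-> q2 -a-> q0 -a-> q1 -b-> q7

After reading 7 characters, A is in state q7.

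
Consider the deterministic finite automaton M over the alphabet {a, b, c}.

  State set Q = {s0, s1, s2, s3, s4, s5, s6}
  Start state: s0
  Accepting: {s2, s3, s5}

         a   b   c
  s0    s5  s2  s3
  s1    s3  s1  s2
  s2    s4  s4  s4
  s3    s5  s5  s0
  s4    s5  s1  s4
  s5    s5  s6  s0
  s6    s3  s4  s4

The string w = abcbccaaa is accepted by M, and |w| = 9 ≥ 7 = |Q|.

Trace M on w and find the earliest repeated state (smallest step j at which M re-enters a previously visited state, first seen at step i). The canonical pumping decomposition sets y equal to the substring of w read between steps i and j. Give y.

Run of M on w = a b c b c c a a a:
  step 0: s0  (start)
  step 1: s5  (read a: s0→s5)
  step 2: s6  (read b: s5→s6)
  step 3: s4  (read c: s6→s4)
  step 4: s1  (read b: s4→s1)
  step 5: s2  (read c: s1→s2)
  step 6: s4  (read c: s2→s4)   ← first repeat (s4 seen earlier)
  step 7: s5  (read a: s4→s5)
  step 8: s5  (read a: s5→s5)
  step 9: s5  (read a: s5→s5)

So i = 3, j = 6, giving x = w[0:3] = abc, y = w[3:6] = bcc, z = w[6:9] = aaa.
Check: |xy| = 6 ≤ 7 and |y| = 3 ≥ 1. Reading y takes M from s4 back to s4, so every xyⁱz is accepted.
With |Q| = 7, pigeonhole forces a state repeat no later than step 7; the substring read between the first and second visits to that state can be pumped.

bcc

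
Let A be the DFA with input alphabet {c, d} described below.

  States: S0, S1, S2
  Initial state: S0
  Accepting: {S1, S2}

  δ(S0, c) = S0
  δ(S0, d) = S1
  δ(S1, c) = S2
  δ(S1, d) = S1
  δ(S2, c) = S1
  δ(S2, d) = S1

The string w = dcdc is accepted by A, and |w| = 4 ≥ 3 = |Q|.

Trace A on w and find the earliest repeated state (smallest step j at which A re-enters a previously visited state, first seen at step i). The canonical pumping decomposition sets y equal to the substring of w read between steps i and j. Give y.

State sequence: S0 -d-> S1 -c-> S2 -d-> S1 -c-> S2
First repeat at step 3: S1 was already visited.

So i = 1, j = 3, giving x = w[0:1] = d, y = w[1:3] = cd, z = w[3:4] = c.
Check: |xy| = 3 ≤ 3 and |y| = 2 ≥ 1. Reading y takes A from S1 back to S1, so every xyⁱz is accepted.
The DFA has 3 states, so the proof of the pumping lemma guarantees a repeated state among the first 3+1 visited; the segment between the two visits is the pumpable y.

cd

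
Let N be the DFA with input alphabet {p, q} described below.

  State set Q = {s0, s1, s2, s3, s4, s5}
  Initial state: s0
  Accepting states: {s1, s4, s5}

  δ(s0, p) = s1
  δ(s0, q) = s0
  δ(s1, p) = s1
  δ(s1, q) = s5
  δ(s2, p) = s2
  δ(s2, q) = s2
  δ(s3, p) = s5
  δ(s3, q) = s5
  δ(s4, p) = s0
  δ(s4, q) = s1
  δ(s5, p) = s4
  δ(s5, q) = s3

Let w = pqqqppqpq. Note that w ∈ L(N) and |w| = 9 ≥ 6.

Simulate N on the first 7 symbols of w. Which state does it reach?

s0

State sequence: s0 -p-> s1 -q-> s5 -q-> s3 -q-> s5 -p-> s4 -p-> s0 -q-> s0

After reading 7 characters, N is in state s0.
(This kind of state-tracing is the core of the pumping-lemma construction: with 6 states, pigeonhole forces a repeat within the first 6 steps.)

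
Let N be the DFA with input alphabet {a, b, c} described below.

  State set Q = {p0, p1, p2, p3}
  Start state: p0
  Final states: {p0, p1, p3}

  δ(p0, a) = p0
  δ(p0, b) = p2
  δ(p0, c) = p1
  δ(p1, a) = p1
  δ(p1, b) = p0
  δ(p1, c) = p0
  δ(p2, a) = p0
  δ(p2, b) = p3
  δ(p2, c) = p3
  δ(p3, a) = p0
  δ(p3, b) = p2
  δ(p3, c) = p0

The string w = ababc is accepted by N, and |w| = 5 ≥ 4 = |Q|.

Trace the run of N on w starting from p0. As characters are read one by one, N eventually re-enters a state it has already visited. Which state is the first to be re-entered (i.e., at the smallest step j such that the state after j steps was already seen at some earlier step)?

Run of N on w = a b a b c:
  step 0: p0  (start)
  step 1: p0  (read a: p0→p0)   ← first repeat (p0 seen earlier)
  step 2: p2  (read b: p0→p2)
  step 3: p0  (read a: p2→p0)
  step 4: p2  (read b: p0→p2)
  step 5: p3  (read c: p2→p3)

The earliest repeat is at step j = 1: N is in p0, which it already visited at step i = 0.
With |Q| = 4, pigeonhole forces a state repeat no later than step 4; the substring read between the first and second visits to that state can be pumped.

p0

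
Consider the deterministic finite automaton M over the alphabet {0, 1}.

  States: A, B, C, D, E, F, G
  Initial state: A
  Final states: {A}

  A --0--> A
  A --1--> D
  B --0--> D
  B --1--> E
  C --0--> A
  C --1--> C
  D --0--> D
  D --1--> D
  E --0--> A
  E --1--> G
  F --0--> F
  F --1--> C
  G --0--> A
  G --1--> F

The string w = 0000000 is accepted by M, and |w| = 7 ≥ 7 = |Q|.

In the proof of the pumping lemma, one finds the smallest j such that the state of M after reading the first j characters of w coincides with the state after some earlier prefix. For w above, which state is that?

A

State sequence: A -0-> A -0-> A -0-> A -0-> A -0-> A -0-> A -0-> A
First repeat at step 1: A was already visited.

The earliest repeat is at step j = 1: M is in A, which it already visited at step i = 0.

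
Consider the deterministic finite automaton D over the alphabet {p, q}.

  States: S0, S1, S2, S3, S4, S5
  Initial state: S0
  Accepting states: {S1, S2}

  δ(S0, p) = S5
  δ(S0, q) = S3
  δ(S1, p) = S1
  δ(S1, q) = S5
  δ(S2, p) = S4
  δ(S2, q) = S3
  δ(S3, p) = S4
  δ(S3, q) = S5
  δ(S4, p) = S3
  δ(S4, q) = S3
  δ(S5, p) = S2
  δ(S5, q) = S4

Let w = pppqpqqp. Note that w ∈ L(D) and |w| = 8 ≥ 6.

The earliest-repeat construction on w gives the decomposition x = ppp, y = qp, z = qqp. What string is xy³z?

xy^3z = ppp·qp·qp·qp·qqp = pppqpqpqpqqp.
Reading y = qp takes D from S4 back to S4, so after x·y·y·y the machine is still in S4, and z then leads to the accepting state S2. Hence pppqpqpqpqqp ∈ L(D).

pppqpqpqpqqp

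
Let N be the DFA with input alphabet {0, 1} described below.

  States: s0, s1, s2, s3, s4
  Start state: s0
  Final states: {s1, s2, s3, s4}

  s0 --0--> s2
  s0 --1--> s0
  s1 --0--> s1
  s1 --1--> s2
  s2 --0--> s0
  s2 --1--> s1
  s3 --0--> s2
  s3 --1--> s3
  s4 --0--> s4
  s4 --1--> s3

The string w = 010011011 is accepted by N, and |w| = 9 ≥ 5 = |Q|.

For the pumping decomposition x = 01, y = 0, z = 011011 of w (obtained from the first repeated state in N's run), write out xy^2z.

xy^2z = 01·0·0·011011 = 0100011011.
Reading y = 0 takes N from s1 back to s1, so after x·y·y the machine is still in s1, and z then leads to the accepting state s1. Hence 0100011011 ∈ L(N).

0100011011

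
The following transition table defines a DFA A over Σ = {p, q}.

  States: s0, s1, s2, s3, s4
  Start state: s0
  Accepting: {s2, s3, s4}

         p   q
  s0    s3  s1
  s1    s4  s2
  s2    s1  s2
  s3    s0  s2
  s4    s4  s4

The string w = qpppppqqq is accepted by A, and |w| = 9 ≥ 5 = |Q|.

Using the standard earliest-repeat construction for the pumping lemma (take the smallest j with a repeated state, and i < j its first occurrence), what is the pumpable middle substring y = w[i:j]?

Run of A on w = q p p p p p q q q:
  step 0: s0  (start)
  step 1: s1  (read q: s0→s1)
  step 2: s4  (read p: s1→s4)
  step 3: s4  (read p: s4→s4)   ← first repeat (s4 seen earlier)
  step 4: s4  (read p: s4→s4)
  step 5: s4  (read p: s4→s4)
  step 6: s4  (read p: s4→s4)
  step 7: s4  (read q: s4→s4)
  step 8: s4  (read q: s4→s4)
  step 9: s4  (read q: s4→s4)

So i = 2, j = 3, giving x = w[0:2] = qp, y = w[2:3] = p, z = w[3:9] = pppqqq.
Check: |xy| = 3 ≤ 5 and |y| = 1 ≥ 1. Reading y takes A from s4 back to s4, so every xyⁱz is accepted.

p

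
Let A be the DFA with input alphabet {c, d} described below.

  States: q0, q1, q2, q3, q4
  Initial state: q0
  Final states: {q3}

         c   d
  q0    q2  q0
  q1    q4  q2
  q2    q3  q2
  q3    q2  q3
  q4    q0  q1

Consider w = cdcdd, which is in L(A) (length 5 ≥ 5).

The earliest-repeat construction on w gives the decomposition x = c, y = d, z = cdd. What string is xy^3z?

cdddcdd

xy^3z = c·d·d·d·cdd = cdddcdd.
Reading y = d takes A from q2 back to q2, so after x·y·y·y the machine is still in q2, and z then leads to the accepting state q3. Hence cdddcdd ∈ L(A).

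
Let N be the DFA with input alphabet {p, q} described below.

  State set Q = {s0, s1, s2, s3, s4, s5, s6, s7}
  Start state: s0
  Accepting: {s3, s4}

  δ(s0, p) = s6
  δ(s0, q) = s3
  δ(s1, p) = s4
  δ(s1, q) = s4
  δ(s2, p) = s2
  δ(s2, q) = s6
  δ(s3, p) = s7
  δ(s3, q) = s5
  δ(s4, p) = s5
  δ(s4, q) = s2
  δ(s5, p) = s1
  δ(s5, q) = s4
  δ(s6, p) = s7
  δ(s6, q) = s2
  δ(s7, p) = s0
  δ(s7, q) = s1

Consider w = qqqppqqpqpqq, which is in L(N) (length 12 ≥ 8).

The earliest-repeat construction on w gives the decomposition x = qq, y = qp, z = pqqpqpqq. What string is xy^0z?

qqpqqpqpqq

xy⁰z = xz = qq·pqqpqpqq = qqpqqpqpqq.
Reading y = qp takes N from s5 back to s5, so after x the machine is still in s5, and z then leads to the accepting state s4. Hence qqpqqpqpqq ∈ L(N).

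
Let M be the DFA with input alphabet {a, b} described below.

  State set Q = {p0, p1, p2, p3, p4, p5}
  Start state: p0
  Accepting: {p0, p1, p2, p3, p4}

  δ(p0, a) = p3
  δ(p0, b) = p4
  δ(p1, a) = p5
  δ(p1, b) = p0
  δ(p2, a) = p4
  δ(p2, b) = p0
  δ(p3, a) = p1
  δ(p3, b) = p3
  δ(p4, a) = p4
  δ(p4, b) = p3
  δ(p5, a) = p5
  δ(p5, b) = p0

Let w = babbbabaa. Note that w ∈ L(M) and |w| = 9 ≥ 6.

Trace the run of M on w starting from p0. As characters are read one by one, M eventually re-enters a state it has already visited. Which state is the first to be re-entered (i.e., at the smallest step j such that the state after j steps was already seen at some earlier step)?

Run of M on w = b a b b b a b a a:
  step 0: p0  (start)
  step 1: p4  (read b: p0→p4)
  step 2: p4  (read a: p4→p4)   ← first repeat (p4 seen earlier)
  step 3: p3  (read b: p4→p3)
  step 4: p3  (read b: p3→p3)
  step 5: p3  (read b: p3→p3)
  step 6: p1  (read a: p3→p1)
  step 7: p0  (read b: p1→p0)
  step 8: p3  (read a: p0→p3)
  step 9: p1  (read a: p3→p1)

The earliest repeat is at step j = 2: M is in p4, which it already visited at step i = 1.

p4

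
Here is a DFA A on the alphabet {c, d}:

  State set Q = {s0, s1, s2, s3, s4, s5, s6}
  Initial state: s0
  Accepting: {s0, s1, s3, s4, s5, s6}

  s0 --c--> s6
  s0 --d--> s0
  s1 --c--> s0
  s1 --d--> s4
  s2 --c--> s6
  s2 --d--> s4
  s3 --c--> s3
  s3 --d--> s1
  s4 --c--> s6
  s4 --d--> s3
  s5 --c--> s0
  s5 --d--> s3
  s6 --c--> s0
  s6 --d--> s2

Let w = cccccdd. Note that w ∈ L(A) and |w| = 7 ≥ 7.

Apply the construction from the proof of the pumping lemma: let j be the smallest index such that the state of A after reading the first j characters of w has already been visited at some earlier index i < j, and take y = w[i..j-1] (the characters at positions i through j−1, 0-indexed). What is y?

cc

State sequence: s0 -c-> s6 -c-> s0 -c-> s6 -c-> s0 -c-> s6 -d-> s2 -d-> s4
First repeat at step 2: s0 was already visited.

So i = 0, j = 2, giving x = w[0:0] = ε, y = w[0:2] = cc, z = w[2:7] = cccdd.
Check: |xy| = 2 ≤ 7 and |y| = 2 ≥ 1. Reading y takes A from s0 back to s0, so every xyⁱz is accepted.
Pumping length from the standard proof: p = 7 (the number of states). The repeated state found above gives |xy| = j ≤ 7 and |y| = j − i ≥ 1.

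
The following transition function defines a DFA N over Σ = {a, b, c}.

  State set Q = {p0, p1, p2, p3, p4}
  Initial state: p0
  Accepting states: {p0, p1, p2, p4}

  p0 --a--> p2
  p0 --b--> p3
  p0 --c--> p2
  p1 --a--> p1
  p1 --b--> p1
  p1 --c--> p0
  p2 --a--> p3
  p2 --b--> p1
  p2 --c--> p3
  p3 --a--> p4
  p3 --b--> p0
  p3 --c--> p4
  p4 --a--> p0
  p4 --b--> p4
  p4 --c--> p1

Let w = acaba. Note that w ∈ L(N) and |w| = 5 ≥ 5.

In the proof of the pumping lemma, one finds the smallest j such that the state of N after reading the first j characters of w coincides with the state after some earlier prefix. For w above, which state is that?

p4

State sequence: p0 -a-> p2 -c-> p3 -a-> p4 -b-> p4 -a-> p0
First repeat at step 4: p4 was already visited.

The earliest repeat is at step j = 4: N is in p4, which it already visited at step i = 3.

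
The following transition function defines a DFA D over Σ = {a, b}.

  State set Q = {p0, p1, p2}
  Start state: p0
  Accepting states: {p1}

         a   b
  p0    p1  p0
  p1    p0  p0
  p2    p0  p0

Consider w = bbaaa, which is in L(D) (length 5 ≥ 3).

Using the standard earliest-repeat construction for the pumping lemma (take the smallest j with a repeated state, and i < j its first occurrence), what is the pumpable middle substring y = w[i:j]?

Run of D on w = b b a a a:
  step 0: p0  (start)
  step 1: p0  (read b: p0→p0)   ← first repeat (p0 seen earlier)
  step 2: p0  (read b: p0→p0)
  step 3: p1  (read a: p0→p1)
  step 4: p0  (read a: p1→p0)
  step 5: p1  (read a: p0→p1)

So i = 0, j = 1, giving x = w[0:0] = ε, y = w[0:1] = b, z = w[1:5] = baaa.
Check: |xy| = 1 ≤ 3 and |y| = 1 ≥ 1. Reading y takes D from p0 back to p0, so every xyⁱz is accepted.
Pumping length from the standard proof: p = 3 (the number of states). The repeated state found above gives |xy| = j ≤ 3 and |y| = j − i ≥ 1.

b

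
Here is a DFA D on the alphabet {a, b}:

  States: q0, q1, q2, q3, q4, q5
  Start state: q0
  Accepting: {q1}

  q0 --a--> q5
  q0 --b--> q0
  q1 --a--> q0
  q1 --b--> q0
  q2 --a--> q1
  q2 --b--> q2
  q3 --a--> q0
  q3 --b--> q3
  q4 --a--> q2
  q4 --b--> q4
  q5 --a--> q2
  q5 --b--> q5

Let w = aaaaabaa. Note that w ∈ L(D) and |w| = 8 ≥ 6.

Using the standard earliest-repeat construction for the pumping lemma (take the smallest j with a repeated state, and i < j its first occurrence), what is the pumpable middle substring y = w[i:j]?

aaaa

State sequence: q0 -a-> q5 -a-> q2 -a-> q1 -a-> q0 -a-> q5 -b-> q5 -a-> q2 -a-> q1
First repeat at step 4: q0 was already visited.

So i = 0, j = 4, giving x = w[0:0] = ε, y = w[0:4] = aaaa, z = w[4:8] = abaa.
Check: |xy| = 4 ≤ 6 and |y| = 4 ≥ 1. Reading y takes D from q0 back to q0, so every xyⁱz is accepted.
With |Q| = 6, pigeonhole forces a state repeat no later than step 6; the substring read between the first and second visits to that state can be pumped.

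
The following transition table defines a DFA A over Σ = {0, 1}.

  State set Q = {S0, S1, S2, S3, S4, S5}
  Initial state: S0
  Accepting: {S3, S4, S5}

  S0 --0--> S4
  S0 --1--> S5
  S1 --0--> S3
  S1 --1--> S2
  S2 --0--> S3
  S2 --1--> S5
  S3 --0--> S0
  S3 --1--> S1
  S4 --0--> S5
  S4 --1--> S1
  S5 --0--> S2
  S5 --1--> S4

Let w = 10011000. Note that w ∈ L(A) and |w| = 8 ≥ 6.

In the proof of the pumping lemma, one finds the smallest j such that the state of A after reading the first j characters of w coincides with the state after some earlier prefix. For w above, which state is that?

S2

State sequence: S0 -1-> S5 -0-> S2 -0-> S3 -1-> S1 -1-> S2 -0-> S3 -0-> S0 -0-> S4
First repeat at step 5: S2 was already visited.

The earliest repeat is at step j = 5: A is in S2, which it already visited at step i = 2.
With |Q| = 6, pigeonhole forces a state repeat no later than step 6; the substring read between the first and second visits to that state can be pumped.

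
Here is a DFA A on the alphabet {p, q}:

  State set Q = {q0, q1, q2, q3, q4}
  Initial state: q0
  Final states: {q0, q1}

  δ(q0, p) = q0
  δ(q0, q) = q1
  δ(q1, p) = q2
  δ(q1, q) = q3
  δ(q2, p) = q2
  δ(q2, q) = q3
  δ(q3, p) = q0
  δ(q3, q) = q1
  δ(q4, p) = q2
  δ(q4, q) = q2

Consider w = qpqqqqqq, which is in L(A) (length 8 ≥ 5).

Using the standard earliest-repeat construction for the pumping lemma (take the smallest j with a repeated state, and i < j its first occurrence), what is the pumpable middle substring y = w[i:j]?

State sequence: q0 -q-> q1 -p-> q2 -q-> q3 -q-> q1 -q-> q3 -q-> q1 -q-> q3 -q-> q1
First repeat at step 4: q1 was already visited.

So i = 1, j = 4, giving x = w[0:1] = q, y = w[1:4] = pqq, z = w[4:8] = qqqq.
Check: |xy| = 4 ≤ 5 and |y| = 3 ≥ 1. Reading y takes A from q1 back to q1, so every xyⁱz is accepted.
The DFA has 5 states, so the proof of the pumping lemma guarantees a repeated state among the first 5+1 visited; the segment between the two visits is the pumpable y.

pqq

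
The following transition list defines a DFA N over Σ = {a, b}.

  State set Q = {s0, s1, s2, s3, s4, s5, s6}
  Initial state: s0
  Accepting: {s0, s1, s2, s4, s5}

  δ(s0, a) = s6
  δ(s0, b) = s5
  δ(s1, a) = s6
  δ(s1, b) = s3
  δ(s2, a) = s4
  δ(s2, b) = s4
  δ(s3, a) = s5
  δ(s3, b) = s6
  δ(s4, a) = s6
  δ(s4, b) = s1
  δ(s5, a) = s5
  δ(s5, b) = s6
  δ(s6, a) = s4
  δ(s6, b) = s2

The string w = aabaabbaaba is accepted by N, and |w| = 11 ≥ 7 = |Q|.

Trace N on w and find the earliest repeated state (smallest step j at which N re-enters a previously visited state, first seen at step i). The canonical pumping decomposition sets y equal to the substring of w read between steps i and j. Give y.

aba

Run of N on w = a a b a a b b a a b a:
  step 0: s0  (start)
  step 1: s6  (read a: s0→s6)
  step 2: s4  (read a: s6→s4)
  step 3: s1  (read b: s4→s1)
  step 4: s6  (read a: s1→s6)   ← first repeat (s6 seen earlier)
  step 5: s4  (read a: s6→s4)
  step 6: s1  (read b: s4→s1)
  step 7: s3  (read b: s1→s3)
  step 8: s5  (read a: s3→s5)
  step 9: s5  (read a: s5→s5)
  step 10: s6  (read b: s5→s6)
  step 11: s4  (read a: s6→s4)

So i = 1, j = 4, giving x = w[0:1] = a, y = w[1:4] = aba, z = w[4:11] = abbaaba.
Check: |xy| = 4 ≤ 7 and |y| = 3 ≥ 1. Reading y takes N from s6 back to s6, so every xyⁱz is accepted.
Since N has 7 states, any run of length ≥ 7 visits 7+1 states, so by pigeonhole some state repeats within the first 7 steps — that repeat gives the pumpable loop.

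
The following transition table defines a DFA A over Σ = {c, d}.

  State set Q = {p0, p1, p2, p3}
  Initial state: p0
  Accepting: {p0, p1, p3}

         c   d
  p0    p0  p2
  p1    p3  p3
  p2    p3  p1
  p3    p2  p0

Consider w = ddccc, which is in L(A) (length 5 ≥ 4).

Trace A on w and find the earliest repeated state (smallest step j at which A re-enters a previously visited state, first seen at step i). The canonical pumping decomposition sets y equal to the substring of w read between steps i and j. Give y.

dcc

Run of A on w = d d c c c:
  step 0: p0  (start)
  step 1: p2  (read d: p0→p2)
  step 2: p1  (read d: p2→p1)
  step 3: p3  (read c: p1→p3)
  step 4: p2  (read c: p3→p2)   ← first repeat (p2 seen earlier)
  step 5: p3  (read c: p2→p3)

So i = 1, j = 4, giving x = w[0:1] = d, y = w[1:4] = dcc, z = w[4:5] = c.
Check: |xy| = 4 ≤ 4 and |y| = 3 ≥ 1. Reading y takes A from p2 back to p2, so every xyⁱz is accepted.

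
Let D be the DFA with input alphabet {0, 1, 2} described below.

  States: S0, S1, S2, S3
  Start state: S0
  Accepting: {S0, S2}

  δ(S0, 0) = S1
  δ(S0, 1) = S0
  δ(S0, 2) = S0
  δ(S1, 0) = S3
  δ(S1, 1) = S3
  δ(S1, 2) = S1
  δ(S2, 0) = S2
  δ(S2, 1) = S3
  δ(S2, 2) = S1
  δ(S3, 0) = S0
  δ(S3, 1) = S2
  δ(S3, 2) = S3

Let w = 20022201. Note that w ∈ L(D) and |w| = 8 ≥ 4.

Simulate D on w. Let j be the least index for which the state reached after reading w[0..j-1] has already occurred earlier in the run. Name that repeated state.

Run of D on w = 2 0 0 2 2 2 0 1:
  step 0: S0  (start)
  step 1: S0  (read 2: S0→S0)   ← first repeat (S0 seen earlier)
  step 2: S1  (read 0: S0→S1)
  step 3: S3  (read 0: S1→S3)
  step 4: S3  (read 2: S3→S3)
  step 5: S3  (read 2: S3→S3)
  step 6: S3  (read 2: S3→S3)
  step 7: S0  (read 0: S3→S0)
  step 8: S0  (read 1: S0→S0)

The earliest repeat is at step j = 1: D is in S0, which it already visited at step i = 0.
Since D has 4 states, any run of length ≥ 4 visits 4+1 states, so by pigeonhole some state repeats within the first 4 steps — that repeat gives the pumpable loop.

S0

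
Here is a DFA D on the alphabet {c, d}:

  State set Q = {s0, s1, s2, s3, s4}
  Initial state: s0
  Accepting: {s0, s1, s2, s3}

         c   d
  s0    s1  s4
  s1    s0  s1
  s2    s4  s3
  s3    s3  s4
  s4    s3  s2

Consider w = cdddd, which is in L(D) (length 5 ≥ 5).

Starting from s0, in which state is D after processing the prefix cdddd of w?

State sequence: s0 -c-> s1 -d-> s1 -d-> s1 -d-> s1 -d-> s1

After reading 5 characters, D is in state s1.

s1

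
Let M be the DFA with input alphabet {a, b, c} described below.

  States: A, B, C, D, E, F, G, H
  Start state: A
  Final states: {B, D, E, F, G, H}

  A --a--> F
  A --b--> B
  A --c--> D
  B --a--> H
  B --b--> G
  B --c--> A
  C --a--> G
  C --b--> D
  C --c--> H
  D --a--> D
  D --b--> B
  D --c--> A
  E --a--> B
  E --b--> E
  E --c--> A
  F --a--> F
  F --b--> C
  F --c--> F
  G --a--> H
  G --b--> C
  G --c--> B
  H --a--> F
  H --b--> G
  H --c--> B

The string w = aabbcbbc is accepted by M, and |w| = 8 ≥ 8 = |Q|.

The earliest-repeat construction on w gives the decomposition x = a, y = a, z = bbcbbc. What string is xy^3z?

aaaabbcbbc

xy^3z = a·a·a·a·bbcbbc = aaaabbcbbc.
Reading y = a takes M from F back to F, so after x·y·y·y the machine is still in F, and z then leads to the accepting state B. Hence aaaabbcbbc ∈ L(M).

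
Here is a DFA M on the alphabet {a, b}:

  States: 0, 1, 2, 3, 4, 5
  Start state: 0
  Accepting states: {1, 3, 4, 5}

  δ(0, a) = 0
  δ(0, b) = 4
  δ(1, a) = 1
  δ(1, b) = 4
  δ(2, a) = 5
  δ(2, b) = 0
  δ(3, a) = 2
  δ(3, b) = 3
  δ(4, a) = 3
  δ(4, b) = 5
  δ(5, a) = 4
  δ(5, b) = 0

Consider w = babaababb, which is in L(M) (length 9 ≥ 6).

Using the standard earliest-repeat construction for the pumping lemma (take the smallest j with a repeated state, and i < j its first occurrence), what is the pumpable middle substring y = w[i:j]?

b

Run of M on w = b a b a a b a b b:
  step 0: 0  (start)
  step 1: 4  (read b: 0→4)
  step 2: 3  (read a: 4→3)
  step 3: 3  (read b: 3→3)   ← first repeat (3 seen earlier)
  step 4: 2  (read a: 3→2)
  step 5: 5  (read a: 2→5)
  step 6: 0  (read b: 5→0)
  step 7: 0  (read a: 0→0)
  step 8: 4  (read b: 0→4)
  step 9: 5  (read b: 4→5)

So i = 2, j = 3, giving x = w[0:2] = ba, y = w[2:3] = b, z = w[3:9] = aababb.
Check: |xy| = 3 ≤ 6 and |y| = 1 ≥ 1. Reading y takes M from 3 back to 3, so every xyⁱz is accepted.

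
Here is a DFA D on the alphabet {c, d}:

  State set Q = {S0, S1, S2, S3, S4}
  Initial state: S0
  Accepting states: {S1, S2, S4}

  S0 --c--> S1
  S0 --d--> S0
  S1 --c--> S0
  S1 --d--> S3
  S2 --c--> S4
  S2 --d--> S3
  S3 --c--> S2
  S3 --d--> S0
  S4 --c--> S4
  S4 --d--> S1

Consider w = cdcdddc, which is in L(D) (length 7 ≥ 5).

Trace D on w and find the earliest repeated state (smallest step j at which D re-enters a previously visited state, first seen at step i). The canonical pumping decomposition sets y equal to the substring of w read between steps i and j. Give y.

Run of D on w = c d c d d d c:
  step 0: S0  (start)
  step 1: S1  (read c: S0→S1)
  step 2: S3  (read d: S1→S3)
  step 3: S2  (read c: S3→S2)
  step 4: S3  (read d: S2→S3)   ← first repeat (S3 seen earlier)
  step 5: S0  (read d: S3→S0)
  step 6: S0  (read d: S0→S0)
  step 7: S1  (read c: S0→S1)

So i = 2, j = 4, giving x = w[0:2] = cd, y = w[2:4] = cd, z = w[4:7] = ddc.
Check: |xy| = 4 ≤ 5 and |y| = 2 ≥ 1. Reading y takes D from S3 back to S3, so every xyⁱz is accepted.
Since D has 5 states, any run of length ≥ 5 visits 5+1 states, so by pigeonhole some state repeats within the first 5 steps — that repeat gives the pumpable loop.

cd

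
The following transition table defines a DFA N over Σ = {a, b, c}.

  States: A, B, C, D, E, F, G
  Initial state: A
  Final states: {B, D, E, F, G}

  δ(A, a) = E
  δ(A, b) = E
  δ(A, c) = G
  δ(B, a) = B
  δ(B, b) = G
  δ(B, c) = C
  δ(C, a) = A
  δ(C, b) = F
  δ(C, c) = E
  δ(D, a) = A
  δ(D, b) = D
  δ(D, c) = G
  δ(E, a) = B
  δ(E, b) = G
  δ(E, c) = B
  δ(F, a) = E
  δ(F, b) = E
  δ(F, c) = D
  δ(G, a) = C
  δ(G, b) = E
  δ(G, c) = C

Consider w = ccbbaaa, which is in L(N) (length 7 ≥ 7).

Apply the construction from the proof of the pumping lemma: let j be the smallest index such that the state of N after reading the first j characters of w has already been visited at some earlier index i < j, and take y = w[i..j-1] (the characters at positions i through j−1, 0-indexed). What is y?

State sequence: A -c-> G -c-> C -b-> F -b-> E -a-> B -a-> B -a-> B
First repeat at step 6: B was already visited.

So i = 5, j = 6, giving x = w[0:5] = ccbba, y = w[5:6] = a, z = w[6:7] = a.
Check: |xy| = 6 ≤ 7 and |y| = 1 ≥ 1. Reading y takes N from B back to B, so every xyⁱz is accepted.

a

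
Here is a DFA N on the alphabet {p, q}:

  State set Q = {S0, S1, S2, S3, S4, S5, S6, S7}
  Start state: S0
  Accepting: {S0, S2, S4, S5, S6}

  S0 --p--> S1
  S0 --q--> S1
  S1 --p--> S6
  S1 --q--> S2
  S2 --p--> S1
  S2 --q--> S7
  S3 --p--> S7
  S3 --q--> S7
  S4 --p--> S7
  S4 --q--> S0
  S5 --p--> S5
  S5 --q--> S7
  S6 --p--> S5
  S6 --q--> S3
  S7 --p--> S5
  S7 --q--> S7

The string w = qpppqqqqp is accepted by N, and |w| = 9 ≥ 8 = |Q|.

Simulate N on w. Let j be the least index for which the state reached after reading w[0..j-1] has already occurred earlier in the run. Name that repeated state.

State sequence: S0 -q-> S1 -p-> S6 -p-> S5 -p-> S5 -q-> S7 -q-> S7 -q-> S7 -q-> S7 -p-> S5
First repeat at step 4: S5 was already visited.

The earliest repeat is at step j = 4: N is in S5, which it already visited at step i = 3.
Pumping length from the standard proof: p = 8 (the number of states). The repeated state found above gives |xy| = j ≤ 8 and |y| = j − i ≥ 1.

S5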